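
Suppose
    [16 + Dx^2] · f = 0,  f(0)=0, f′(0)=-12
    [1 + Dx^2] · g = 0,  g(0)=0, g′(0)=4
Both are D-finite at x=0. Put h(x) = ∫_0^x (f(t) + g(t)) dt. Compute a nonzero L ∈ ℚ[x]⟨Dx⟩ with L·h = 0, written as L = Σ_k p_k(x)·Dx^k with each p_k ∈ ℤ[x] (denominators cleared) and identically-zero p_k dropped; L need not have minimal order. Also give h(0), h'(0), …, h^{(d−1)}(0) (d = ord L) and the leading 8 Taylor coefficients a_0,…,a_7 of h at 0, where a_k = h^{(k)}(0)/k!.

f: a_k = 0, -12, 0, 32, 0, -128/5, 0, 1024/105, …
g: a_k = 0, 4, 0, -2/3, 0, 1/30, 0, -1/1260, …
h₀=f+g: left-lcm gives L₀, ord ≤ 4.
h=∫h₀ ⇒ L = L₀·Dx.
L = 16·Dx + 17·Dx^3 + Dx^5  (order 5).
h: a_k = 0, 0, -4, 0, 47/6, 0, -767/180, 0, …
ICs: h(0) = 0, h′(0) = 0, h′′(0) = -8, h′′′(0) = 0, h′′′′(0) = 188.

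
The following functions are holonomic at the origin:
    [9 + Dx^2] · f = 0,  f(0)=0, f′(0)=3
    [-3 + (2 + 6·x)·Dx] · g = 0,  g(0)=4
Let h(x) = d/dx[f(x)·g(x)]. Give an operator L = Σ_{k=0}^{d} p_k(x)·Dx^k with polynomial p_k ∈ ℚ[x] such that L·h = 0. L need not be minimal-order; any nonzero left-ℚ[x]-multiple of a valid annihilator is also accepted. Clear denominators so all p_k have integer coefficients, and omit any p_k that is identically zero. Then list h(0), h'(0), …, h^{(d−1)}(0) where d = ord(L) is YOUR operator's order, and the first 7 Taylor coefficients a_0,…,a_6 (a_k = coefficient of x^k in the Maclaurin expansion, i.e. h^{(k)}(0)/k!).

f: a_k = 0, 3, 0, -9/2, 0, 81/40, 0, …
g: a_k = 4, 6, -9/2, 27/4, -405/32, 1701/64, -15309/256, …
L₀ := L_f ⊗_s L_g (sym. prod.), ord ≤ 2.
h=h₀': d/dx-closure on L₀ ⇒ L.
L = (477 + 3888·x + 11016·x^2 + 15552·x^3 + 11664·x^4) + (-12 - 324·x - 1296·x^2 - 1296·x^3)·Dx + (28 + 264·x + 972·x^2 + 1728·x^3 + 1296·x^4)·Dx^2  (order 2).
h: a_k = 12, 36, -189/2, -27, -1539/32, 59049/160, -238869/256, …
ICs: h(0) = 12, h′(0) = 36.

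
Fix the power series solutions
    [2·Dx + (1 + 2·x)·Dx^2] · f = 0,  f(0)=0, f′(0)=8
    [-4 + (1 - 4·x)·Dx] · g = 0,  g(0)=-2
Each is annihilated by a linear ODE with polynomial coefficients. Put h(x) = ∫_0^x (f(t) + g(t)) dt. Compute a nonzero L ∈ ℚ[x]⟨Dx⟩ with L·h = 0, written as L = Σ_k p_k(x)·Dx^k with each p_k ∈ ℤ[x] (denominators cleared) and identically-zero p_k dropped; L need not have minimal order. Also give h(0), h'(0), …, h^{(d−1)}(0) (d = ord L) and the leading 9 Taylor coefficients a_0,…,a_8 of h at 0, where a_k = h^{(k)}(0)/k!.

f: a_k = 0, 8, -8, 32/3, -16, 128/5, -128/3, 512/7, -128, …
g: a_k = -2, -8, -32, -128, -512, -2048, -8192, -32768, -131072, …
Sum ⇒ L₀ = lclm(L_f,L_g) in ℚ(x)⟨Dx⟩.
Integrate: L := L₀·Dx.
L = (-128 - 64·x)·Dx^2 + (-44 - 224·x - 128·x^2)·Dx^3 + (5 - 6·x - 48·x^2 - 32·x^3)·Dx^4  (order 4).
h: a_k = 0, -2, 0, -40/3, -88/3, -528/5, -5056/15, -24704/21, -28608/7, …
ICs: h(0) = 0, h′(0) = -2, h′′(0) = 0, h′′′(0) = -80.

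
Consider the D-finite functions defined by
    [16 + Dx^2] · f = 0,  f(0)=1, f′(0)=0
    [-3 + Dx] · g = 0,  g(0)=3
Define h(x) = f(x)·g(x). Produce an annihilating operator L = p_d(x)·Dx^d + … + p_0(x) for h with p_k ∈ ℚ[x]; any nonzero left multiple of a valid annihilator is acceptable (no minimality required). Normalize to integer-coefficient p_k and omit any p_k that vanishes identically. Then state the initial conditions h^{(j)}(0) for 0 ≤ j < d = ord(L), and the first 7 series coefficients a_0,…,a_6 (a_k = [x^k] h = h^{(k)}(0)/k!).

L = 25 - 6·Dx + Dx^2  (order 2).
h: a_k = 3, 9, -21/2, -117/2, -527/8, -237/40, 11753/240, …
ICs: h(0) = 3, h′(0) = 9.

f: a_k = 1, 0, -8, 0, 32/3, 0, -256/45, …
g: a_k = 3, 9, 27/2, 27/2, 81/8, 243/40, 243/80, …
h₀=f·g: eliminate ⇒ L₀, order ≤ 2·1.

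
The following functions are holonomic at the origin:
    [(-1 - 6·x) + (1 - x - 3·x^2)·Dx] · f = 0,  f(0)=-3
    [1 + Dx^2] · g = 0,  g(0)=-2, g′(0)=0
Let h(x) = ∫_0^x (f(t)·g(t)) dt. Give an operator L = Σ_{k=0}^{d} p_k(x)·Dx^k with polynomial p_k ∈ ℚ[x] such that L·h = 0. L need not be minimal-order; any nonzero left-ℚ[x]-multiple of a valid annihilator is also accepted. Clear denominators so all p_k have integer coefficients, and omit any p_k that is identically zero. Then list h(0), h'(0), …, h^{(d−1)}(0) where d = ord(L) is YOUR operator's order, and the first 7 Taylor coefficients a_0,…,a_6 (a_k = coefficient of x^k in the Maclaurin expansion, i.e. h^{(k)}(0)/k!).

L = (5 + x + 3·x^2)·Dx + (2 + 12·x)·Dx^2 + (-1 + x + 3·x^2)·Dx^3  (order 3).
h: a_k = 0, 6, 3, 7, 39/4, 409/20, 877/24, …
ICs: h(0) = 0, h′(0) = 6, h′′(0) = 6.

f: a_k = -3, -3, -12, -21, -57, -120, -291, …
g: a_k = -2, 0, 1, 0, -1/12, 0, 1/360, …
Sym-product of L_f,L_g gives L₀ (≤ ord 2).
∫: right-multiply L₀ by Dx.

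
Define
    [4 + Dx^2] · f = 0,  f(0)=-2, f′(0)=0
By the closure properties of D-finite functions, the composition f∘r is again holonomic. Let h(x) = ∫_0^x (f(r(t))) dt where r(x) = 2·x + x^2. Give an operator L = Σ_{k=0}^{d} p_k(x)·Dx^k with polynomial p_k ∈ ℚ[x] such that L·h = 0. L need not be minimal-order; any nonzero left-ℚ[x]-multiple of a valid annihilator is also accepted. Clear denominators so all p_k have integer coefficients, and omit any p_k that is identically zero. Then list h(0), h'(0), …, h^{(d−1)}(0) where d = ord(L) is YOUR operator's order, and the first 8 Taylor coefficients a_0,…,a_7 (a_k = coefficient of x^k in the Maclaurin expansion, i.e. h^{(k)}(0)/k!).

L = (16 + 48·x + 48·x^2 + 16·x^3)·Dx - Dx^2 + (1 + x)·Dx^3  (order 3).
h: a_k = 0, -2, 0, 16/3, 4, -52/15, -64/9, -928/315, …
ICs: h(0) = 0, h′(0) = -2, h′′(0) = 0.

f: a_k = -2, 0, 4, 0, -4/3, 0, 8/45, 0, …
Substitute x→r, Dx→(1/r')Dx; clear ⇒ L₀.
∫: right-multiply L₀ by Dx.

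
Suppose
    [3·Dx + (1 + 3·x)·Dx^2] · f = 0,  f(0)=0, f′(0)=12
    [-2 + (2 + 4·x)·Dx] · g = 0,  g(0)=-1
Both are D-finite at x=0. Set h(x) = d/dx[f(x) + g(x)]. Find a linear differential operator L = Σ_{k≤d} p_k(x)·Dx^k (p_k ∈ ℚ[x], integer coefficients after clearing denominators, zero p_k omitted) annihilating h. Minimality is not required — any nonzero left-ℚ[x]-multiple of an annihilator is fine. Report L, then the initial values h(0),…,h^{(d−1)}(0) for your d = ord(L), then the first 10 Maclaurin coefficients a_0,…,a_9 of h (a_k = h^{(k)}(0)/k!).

L = (18 + 18·x) + (30 + 108·x + 90·x^2)·Dx + (4 + 26·x + 54·x^2 + 36·x^3)·Dx^2  (order 2).
h: a_k = 11, -35, 213/2, -643/2, 7741/8, -23265/8, 139737/16, -419475/16, 10071261/128, -30220933/128, …
ICs: h(0) = 11, h′(0) = -35.

f: a_k = 0, 12, -18, 36, -81, 972/5, -486, 8748/7, -6561/2, 8748, …
g: a_k = -1, -1, 1/2, -1/2, 5/8, -7/8, 21/16, -33/16, 429/128, -715/128, …
h₀=f+g: left-lcm gives L₀, ord ≤ 3.
Differentiate: ansatz ord ≤ ord L₀ ⇒ L.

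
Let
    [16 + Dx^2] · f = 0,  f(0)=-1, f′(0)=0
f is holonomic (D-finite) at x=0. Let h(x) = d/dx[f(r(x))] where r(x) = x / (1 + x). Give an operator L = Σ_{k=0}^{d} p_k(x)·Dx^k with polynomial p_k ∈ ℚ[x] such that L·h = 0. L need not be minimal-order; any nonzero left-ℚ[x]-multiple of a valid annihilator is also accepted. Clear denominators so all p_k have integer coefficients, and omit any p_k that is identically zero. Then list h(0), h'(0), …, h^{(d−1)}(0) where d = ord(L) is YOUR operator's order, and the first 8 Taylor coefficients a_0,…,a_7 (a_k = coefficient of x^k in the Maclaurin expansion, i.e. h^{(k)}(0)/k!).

f: a_k = -1, 0, 8, 0, -32/3, 0, 256/45, 0, …
h₀=f(r): pull back L_f along r ⇒ L₀.
Derive L from L₀ (diff closure).
L = (22 + 12·x + 6·x^2) + (6 + 18·x + 18·x^2 + 6·x^3)·Dx + (1 + 4·x + 6·x^2 + 4·x^3 + x^4)·Dx^2  (order 2).
h: a_k = 0, 16, -48, 160/3, 160/3, -5488/15, 4592/5, -100544/63, …
ICs: h(0) = 0, h′(0) = 16.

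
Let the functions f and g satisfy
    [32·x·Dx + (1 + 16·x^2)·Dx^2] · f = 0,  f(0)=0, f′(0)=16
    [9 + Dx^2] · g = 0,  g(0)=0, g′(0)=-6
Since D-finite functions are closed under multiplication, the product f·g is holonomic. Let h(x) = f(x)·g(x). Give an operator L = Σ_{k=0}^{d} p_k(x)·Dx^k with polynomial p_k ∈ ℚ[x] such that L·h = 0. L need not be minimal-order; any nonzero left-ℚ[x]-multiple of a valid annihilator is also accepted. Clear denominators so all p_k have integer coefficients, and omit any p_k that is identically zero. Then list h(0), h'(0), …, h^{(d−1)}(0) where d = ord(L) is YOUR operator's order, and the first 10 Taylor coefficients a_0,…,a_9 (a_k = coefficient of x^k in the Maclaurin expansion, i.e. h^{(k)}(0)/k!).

L = (16425 + 696384·x^2 + 2778624·x^4 + 11943936·x^6 + 47775744·x^8) + (23616·x + 543744·x^3 + 3981312·x^5 + 21233664·x^7)·Dx + (2050 + 87168·x^2 + 470016·x^4 + 2654208·x^6 + 10616832·x^8)·Dx^2 + (2624·x + 60416·x^3 + 442368·x^5 + 2359296·x^7)·Dx^3 + (25 + 1088·x^2 + 17920·x^4 + 147456·x^6 + 589824·x^8)·Dx^4  (order 4).
h: a_k = 0, 0, -96, 0, 656, 0, -5748, 0, 63906, 0, …
ICs: h(0) = 0, h′(0) = 0, h′′(0) = -192, h′′′(0) = 0.

f: a_k = 0, 16, 0, -256/3, 0, 4096/5, 0, -65536/7, 0, 1048576/9, …
g: a_k = 0, -6, 0, 9, 0, -81/20, 0, 243/280, 0, -243/2240, …
h₀=f·g: eliminate ⇒ L₀, order ≤ 2·2.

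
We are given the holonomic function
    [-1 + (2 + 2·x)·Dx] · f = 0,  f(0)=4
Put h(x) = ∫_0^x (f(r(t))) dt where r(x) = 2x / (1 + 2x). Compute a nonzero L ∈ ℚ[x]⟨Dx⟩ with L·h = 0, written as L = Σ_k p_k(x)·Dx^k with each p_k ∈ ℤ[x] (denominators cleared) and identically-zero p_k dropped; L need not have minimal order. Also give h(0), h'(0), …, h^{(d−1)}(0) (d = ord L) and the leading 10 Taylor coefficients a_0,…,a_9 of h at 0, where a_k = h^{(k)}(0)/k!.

L = -Dx + (1 + 6·x + 8·x^2)·Dx^2  (order 2).
h: a_k = 0, 4, 2, -10/3, 13/2, -141/10, 133/4, -2353/28, 7205/32, -182461/288, …
ICs: h(0) = 0, h′(0) = 4.

f: a_k = 4, 2, -1/2, 1/4, -5/32, 7/64, -21/256, 33/512, -429/8192, 715/16384, …
f∘r: x↦r, Dx↦Dx/r' in L_f ⇒ L₀.
h=∫₀ˣh₀: take L = L₀·Dx.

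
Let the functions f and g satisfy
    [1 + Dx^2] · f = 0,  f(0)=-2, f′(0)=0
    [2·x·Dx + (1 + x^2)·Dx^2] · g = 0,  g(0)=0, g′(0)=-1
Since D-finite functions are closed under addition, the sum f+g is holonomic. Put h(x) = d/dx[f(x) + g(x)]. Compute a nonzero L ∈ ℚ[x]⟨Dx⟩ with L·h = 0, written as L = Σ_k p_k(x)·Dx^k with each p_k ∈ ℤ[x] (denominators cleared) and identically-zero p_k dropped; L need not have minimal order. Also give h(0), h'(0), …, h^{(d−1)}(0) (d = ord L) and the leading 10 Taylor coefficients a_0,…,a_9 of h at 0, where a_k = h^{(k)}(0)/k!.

f: a_k = -2, 0, 1, 0, -1/12, 0, 1/360, 0, -1/20160, 0, …
g: a_k = 0, -1, 0, 1/3, 0, -1/5, 0, 1/7, 0, -1/9, …
Sum ⇒ L₀ = lclm(L_f,L_g) in ℚ(x)⟨Dx⟩.
h=h₀': d/dx-closure on L₀ ⇒ L.
L = (-22·x + 28·x^3 + 2·x^5) + (-1 + 7·x^2 + 9·x^4 + x^6)·Dx + (-22·x + 28·x^3 + 2·x^5)·Dx^2 + (-1 + 7·x^2 + 9·x^4 + x^6)·Dx^3  (order 3).
h: a_k = -1, 2, 1, -1/3, -1, 1/60, 1, -1/2520, -1, 1/181440, …
ICs: h(0) = -1, h′(0) = 2, h′′(0) = 2.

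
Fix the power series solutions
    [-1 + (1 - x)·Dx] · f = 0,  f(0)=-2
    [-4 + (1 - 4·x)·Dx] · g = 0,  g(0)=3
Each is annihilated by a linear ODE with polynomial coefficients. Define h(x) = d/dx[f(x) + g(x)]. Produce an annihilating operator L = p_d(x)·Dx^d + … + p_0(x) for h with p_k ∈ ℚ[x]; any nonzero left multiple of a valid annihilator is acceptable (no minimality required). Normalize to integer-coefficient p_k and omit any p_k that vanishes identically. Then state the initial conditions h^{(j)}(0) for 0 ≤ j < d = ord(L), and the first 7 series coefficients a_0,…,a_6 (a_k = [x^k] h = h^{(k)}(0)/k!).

L = 24 + (-15 + 24·x)·Dx + (1 - 5·x + 4·x^2)·Dx^2  (order 2).
h: a_k = 10, 92, 570, 3064, 15350, 73716, 344050, …
ICs: h(0) = 10, h′(0) = 92.

f: a_k = -2, -2, -2, -2, -2, -2, -2, …
g: a_k = 3, 12, 48, 192, 768, 3072, 12288, …
h₀=f+g: left-lcm gives L₀, ord ≤ 2.
Derive L from L₀ (diff closure).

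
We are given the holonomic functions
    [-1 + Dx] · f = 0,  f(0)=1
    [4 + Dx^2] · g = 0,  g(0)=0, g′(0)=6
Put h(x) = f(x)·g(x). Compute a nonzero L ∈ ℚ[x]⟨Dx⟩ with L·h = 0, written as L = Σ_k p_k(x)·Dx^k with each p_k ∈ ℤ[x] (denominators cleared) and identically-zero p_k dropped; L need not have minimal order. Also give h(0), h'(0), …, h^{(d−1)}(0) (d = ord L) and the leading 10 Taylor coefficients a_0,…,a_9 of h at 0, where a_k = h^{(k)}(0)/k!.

f: a_k = 1, 1, 1/2, 1/6, 1/24, 1/120, 1/720, 1/5040, 1/40320, 1/362880, …
g: a_k = 0, 6, 0, -4, 0, 4/5, 0, -8/105, 0, 4/945, …
L₀ := L_f ⊗_s L_g (sym. prod.), ord ≤ 2.
L = 5 - 2·Dx + Dx^2  (order 2).
h: a_k = 0, 6, 6, -1, -3, -19/20, 11/60, 139/840, 1/40, -359/60480, …
ICs: h(0) = 0, h′(0) = 6.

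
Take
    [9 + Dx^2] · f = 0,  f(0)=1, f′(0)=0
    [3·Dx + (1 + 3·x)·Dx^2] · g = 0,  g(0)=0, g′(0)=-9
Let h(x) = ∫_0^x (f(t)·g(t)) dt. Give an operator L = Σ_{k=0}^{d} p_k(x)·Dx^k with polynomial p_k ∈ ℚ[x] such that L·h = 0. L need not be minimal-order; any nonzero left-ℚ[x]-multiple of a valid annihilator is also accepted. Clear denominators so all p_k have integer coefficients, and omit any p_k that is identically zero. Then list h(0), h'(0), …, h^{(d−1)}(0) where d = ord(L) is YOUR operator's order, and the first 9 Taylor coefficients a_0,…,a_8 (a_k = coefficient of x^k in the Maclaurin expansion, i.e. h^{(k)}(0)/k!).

L = (-81 + 486·x + 4617·x^2 + 11664·x^3 + 8748·x^4)·Dx + (36 + 540·x + 1944·x^2 + 1944·x^3)·Dx^2 + (180·x + 1134·x^2 + 2592·x^3 + 1944·x^4)·Dx^3 + (4 + 60·x + 216·x^2 + 216·x^3)·Dx^4 + (1 + 14·x + 69·x^2 + 144·x^3 + 108·x^4)·Dx^5  (order 5).
h: a_k = 0, 0, -9/2, 9/2, 27/8, 0, -729/80, 2187/112, -203391/4480, …
ICs: h(0) = 0, h′(0) = 0, h′′(0) = -9, h′′′(0) = 27, h′′′′(0) = 81.

f: a_k = 1, 0, -9/2, 0, 27/8, 0, -81/80, 0, 729/4480, …
g: a_k = 0, -9, 27/2, -27, 243/4, -729/5, 729/2, -6561/7, 19683/8, …
f·g: L₀ = L_f ⊗_s L_g, ord ≤ 2·2.
h=∫₀ˣh₀: take L = L₀·Dx.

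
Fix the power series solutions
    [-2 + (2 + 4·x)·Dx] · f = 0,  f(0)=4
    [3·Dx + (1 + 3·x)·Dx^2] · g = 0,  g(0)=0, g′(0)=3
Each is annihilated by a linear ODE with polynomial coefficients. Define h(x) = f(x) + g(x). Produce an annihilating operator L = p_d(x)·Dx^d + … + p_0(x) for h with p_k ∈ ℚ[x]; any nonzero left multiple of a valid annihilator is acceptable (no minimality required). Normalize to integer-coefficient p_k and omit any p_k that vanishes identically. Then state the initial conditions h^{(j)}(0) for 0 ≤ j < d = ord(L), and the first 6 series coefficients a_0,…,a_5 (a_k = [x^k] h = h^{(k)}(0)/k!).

f: a_k = 4, 4, -2, 2, -5/2, 7/2, …
g: a_k = 0, 3, -9/2, 9, -81/4, 243/5, …
L₀ := lclm(L_f,L_g); ord L₀ ≤ 1+2.
L = (9 + 9·x)·Dx + (15 + 54·x + 45·x^2)·Dx^2 + (2 + 13·x + 27·x^2 + 18·x^3)·Dx^3  (order 3).
h: a_k = 4, 7, -13/2, 11, -91/4, 521/10, …
ICs: h(0) = 4, h′(0) = 7, h′′(0) = -13.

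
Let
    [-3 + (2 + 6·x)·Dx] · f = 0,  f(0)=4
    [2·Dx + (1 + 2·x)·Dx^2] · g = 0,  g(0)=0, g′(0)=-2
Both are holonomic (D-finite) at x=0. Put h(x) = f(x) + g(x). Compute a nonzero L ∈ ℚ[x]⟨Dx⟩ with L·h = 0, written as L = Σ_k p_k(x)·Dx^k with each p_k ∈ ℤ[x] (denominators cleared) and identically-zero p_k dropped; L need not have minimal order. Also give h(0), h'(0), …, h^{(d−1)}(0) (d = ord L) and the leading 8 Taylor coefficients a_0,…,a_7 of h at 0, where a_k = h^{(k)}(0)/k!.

L = (-6 + 36·x)·Dx + (5 + 84·x + 180·x^2)·Dx^2 + (2 + 22·x + 72·x^2 + 72·x^3)·Dx^3  (order 3).
h: a_k = 4, 4, -5/2, 49/12, -277/32, 6457/320, -37735/768, 439661/3584, …
ICs: h(0) = 4, h′(0) = 4, h′′(0) = -5.

f: a_k = 4, 6, -9/2, 27/4, -405/32, 1701/64, -15309/256, 72171/512, …
g: a_k = 0, -2, 2, -8/3, 4, -32/5, 32/3, -128/7, …
Sum ⇒ L₀ = lclm(L_f,L_g) in ℚ(x)⟨Dx⟩.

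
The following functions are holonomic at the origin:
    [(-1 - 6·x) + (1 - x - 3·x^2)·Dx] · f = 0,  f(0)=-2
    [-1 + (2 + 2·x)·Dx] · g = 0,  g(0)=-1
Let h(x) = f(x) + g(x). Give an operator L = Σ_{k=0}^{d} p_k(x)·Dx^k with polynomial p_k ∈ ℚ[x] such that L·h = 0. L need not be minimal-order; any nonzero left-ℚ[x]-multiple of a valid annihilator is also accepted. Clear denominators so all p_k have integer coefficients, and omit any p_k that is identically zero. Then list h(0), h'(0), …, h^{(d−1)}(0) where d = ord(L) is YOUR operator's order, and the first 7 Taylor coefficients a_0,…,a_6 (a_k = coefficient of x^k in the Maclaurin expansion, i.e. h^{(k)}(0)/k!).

f: a_k = -2, -2, -8, -14, -38, -80, -194, …
g: a_k = -1, -1/2, 1/8, -1/16, 5/128, -7/256, 21/1024, …
Weyl lclm of L_f,L_g ⇒ L₀ (ord ≤ 2).
L = (-17 - 57·x - 135·x^2 - 90·x^3) + (33 + 134·x + 387·x^2 + 510·x^3 + 225·x^4)·Dx + (-2 - 30·x - 22·x^2 + 126·x^3 + 210·x^4 + 90·x^5)·Dx^2  (order 2).
h: a_k = -3, -5/2, -63/8, -225/16, -4859/128, -20487/256, -198635/1024, …
ICs: h(0) = -3, h′(0) = -5/2.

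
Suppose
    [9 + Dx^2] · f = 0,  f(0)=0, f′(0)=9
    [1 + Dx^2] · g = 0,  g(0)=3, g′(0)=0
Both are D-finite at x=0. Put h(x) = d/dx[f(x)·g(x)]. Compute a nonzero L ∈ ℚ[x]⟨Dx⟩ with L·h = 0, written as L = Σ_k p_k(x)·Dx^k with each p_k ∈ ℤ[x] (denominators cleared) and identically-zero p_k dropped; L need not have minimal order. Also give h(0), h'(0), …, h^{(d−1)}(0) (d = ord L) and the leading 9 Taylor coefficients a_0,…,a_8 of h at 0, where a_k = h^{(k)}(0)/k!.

f: a_k = 0, 9, 0, -27/2, 0, 243/40, 0, -729/560, 0, …
g: a_k = 3, 0, -3/2, 0, 1/8, 0, -1/240, 0, 1/13440, …
h₀=f·g: eliminate ⇒ L₀, order ≤ 2·2.
Differentiate: ansatz ord ≤ ord L₀ ⇒ L.
L = 64 + 20·Dx^2 + Dx^4  (order 4).
h: a_k = 27, 0, -162, 0, 198, 0, -516/5, 0, 1026/35, …
ICs: h(0) = 27, h′(0) = 0, h′′(0) = -324, h′′′(0) = 0.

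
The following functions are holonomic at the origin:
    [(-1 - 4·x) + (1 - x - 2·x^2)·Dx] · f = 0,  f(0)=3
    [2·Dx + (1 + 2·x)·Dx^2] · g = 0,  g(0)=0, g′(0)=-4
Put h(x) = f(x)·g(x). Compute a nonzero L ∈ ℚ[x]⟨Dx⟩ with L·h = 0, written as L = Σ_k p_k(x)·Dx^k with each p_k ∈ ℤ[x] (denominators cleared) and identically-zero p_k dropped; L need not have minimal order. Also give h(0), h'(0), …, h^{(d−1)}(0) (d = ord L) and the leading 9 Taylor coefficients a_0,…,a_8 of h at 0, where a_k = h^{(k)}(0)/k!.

L = (6 + 16·x) + (14·x + 20·x^2)·Dx + (-1 - x + 4·x^2 + 4·x^3)·Dx^2  (order 2).
h: a_k = 0, -12, 0, -40, -16, -672/5, -512/5, -16832/35, -3456/7, …
ICs: h(0) = 0, h′(0) = -12.

f: a_k = 3, 3, 9, 15, 33, 63, 129, 255, 513, …
g: a_k = 0, -4, 4, -16/3, 8, -64/5, 64/3, -256/7, 64, …
Sym-product of L_f,L_g gives L₀ (≤ ord 2).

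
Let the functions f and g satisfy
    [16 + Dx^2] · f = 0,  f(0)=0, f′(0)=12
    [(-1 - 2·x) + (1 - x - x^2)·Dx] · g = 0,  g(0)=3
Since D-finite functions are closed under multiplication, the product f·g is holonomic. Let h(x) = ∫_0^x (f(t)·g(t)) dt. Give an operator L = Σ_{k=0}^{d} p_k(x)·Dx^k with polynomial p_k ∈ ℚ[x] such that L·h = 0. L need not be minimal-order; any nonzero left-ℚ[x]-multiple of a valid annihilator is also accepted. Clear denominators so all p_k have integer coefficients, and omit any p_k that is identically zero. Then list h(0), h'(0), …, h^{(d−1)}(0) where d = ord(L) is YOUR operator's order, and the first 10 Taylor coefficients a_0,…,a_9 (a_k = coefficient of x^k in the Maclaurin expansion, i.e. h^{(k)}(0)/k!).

f: a_k = 0, 12, 0, -32, 0, 128/5, 0, -1024/105, 0, 2048/945, …
g: a_k = 3, 3, 6, 9, 15, 24, 39, 63, 102, 165, …
f·g: L₀ = L_f ⊗_s L_g, ord ≤ 2·1.
h=∫h₀ ⇒ L = L₀·Dx.
L = (-14 + 16·x + 16·x^2)·Dx + (2 + 4·x)·Dx^2 + (-1 + x + x^2)·Dx^3  (order 3).
h: a_k = 0, 0, 18, 12, -6, 12/5, 54/5, 384/35, 983/70, 1324/63, …
ICs: h(0) = 0, h′(0) = 0, h′′(0) = 36.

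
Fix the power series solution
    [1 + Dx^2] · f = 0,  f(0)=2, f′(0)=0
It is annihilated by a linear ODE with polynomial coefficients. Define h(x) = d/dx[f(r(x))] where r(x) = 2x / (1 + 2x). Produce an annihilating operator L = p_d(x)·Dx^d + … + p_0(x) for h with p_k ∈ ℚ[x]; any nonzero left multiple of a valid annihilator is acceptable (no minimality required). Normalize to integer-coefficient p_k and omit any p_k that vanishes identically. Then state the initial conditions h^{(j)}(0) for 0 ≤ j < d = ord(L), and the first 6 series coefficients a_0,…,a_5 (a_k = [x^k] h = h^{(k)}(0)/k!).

L = (28 + 96·x + 96·x^2) + (12 + 72·x + 144·x^2 + 96·x^3)·Dx + (1 + 8·x + 24·x^2 + 32·x^3 + 16·x^4)·Dx^2  (order 2).
h: a_k = 0, -8, 48, -560/3, 1760/3, -24016/15, …
ICs: h(0) = 0, h′(0) = -8.

f: a_k = 2, 0, -1, 0, 1/12, 0, …
Substitute x→r, Dx→(1/r')Dx; clear ⇒ L₀.
h=h₀': d/dx-closure on L₀ ⇒ L.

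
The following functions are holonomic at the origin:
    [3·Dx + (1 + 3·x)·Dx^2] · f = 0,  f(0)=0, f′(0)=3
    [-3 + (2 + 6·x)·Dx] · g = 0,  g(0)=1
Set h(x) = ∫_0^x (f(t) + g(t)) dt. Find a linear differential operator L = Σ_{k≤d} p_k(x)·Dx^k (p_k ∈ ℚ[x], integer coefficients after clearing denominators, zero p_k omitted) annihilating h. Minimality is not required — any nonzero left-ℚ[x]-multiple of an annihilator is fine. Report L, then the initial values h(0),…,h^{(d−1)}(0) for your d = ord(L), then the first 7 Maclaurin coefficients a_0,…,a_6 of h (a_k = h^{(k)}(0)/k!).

f: a_k = 0, 3, -9/2, 9, -81/4, 243/5, -243/2, …
g: a_k = 1, 3/2, -9/8, 27/16, -405/128, 1701/256, -15309/1024, …
h₀=f+g: left-lcm gives L₀, ord ≤ 3.
h=∫₀ˣh₀: take L = L₀·Dx.
L = 9·Dx^2 + (15 + 45·x)·Dx^3 + (2 + 12·x + 18·x^2)·Dx^4  (order 4).
h: a_k = 0, 1, 9/4, -15/8, 171/64, -2997/640, 23571/2560, …
ICs: h(0) = 0, h′(0) = 1, h′′(0) = 9/2, h′′′(0) = -45/4.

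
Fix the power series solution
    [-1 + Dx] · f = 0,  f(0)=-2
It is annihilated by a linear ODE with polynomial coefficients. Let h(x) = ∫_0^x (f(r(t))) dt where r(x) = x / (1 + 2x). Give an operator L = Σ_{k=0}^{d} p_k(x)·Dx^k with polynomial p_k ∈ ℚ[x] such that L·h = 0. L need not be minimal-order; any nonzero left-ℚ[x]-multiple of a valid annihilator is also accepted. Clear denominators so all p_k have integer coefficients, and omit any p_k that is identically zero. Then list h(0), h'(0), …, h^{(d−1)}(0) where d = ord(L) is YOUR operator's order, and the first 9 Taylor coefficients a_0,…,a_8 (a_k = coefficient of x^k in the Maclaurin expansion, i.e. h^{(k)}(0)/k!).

f: a_k = -2, -2, -1, -1/3, -1/12, -1/60, -1/360, -1/2520, -1/20160, …
Change of var in L_f (x↦r) gives L₀.
h=∫h₀ ⇒ L = L₀·Dx.
L = -Dx + (1 + 4·x + 4·x^2)·Dx^2  (order 2).
h: a_k = 0, -2, -1, 1, -13/12, 71/60, -49/40, 2699/2520, -9157/20160, …
ICs: h(0) = 0, h′(0) = -2.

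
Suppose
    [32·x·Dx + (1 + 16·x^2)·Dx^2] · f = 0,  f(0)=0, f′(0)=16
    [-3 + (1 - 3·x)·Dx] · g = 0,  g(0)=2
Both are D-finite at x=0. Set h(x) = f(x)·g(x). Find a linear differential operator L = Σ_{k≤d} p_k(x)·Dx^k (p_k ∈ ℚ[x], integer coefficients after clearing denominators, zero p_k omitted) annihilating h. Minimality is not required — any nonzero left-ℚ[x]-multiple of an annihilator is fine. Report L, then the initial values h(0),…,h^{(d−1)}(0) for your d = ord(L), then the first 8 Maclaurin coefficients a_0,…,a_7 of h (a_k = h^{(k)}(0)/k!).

f: a_k = 0, 16, 0, -256/3, 0, 4096/5, 0, -65536/7, …
g: a_k = 2, 6, 18, 54, 162, 486, 1458, 4374, …
h₀=f·g: eliminate ⇒ L₀, order ≤ 2·1.
L = 96·x + (6 - 32·x + 192·x^2)·Dx + (-1 + 3·x - 16·x^2 + 48·x^3)·Dx^2  (order 2).
h: a_k = 0, 32, 96, 352/3, 352, 13472/5, 40416/5, 193376/35, …
ICs: h(0) = 0, h′(0) = 32.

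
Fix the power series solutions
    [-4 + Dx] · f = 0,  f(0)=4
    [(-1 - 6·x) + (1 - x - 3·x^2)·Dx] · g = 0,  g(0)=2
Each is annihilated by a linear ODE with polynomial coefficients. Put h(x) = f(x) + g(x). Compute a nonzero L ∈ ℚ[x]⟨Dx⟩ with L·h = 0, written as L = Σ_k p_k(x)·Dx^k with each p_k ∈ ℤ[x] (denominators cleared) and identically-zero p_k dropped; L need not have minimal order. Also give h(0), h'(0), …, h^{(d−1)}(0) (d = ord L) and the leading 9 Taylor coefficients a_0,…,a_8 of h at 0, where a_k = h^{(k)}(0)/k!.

L = (16 - 8·x + 360·x^2 + 288·x^3) + (8 - 50·x - 134·x^2 + 96·x^3 + 144·x^4)·Dx + (-3 + 13·x + 11·x^2 - 42·x^3 - 36·x^4)·Dx^2  (order 2).
h: a_k = 6, 18, 40, 170/3, 242/3, 1712/15, 9754/45, 140806/315, 322088/315, …
ICs: h(0) = 6, h′(0) = 18.

f: a_k = 4, 16, 32, 128/3, 128/3, 512/15, 1024/45, 4096/315, 2048/315, …
g: a_k = 2, 2, 8, 14, 38, 80, 194, 434, 1016, …
Sum ⇒ L₀ = lclm(L_f,L_g) in ℚ(x)⟨Dx⟩.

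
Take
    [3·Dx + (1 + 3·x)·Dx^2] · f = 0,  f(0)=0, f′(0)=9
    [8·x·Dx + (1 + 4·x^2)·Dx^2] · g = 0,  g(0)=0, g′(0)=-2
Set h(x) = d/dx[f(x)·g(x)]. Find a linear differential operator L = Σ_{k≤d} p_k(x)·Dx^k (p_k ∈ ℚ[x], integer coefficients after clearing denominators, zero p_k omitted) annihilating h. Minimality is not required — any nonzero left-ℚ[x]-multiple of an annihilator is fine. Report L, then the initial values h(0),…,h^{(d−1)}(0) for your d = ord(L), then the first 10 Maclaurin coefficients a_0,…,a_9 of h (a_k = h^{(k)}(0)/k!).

L = (1632 + 8496·x + 23040·x^2 + 110016·x^3 + 207360·x^4 + 269568·x^5 + 82944·x^7) + (418 + 6672·x + 44112·x^2 + 151488·x^3 + 393984·x^4 + 642816·x^5 + 725760·x^6 + 82944·x^7 + 290304·x^8)·Dx + (204 + 1844·x + 12096·x^2 + 47408·x^3 + 122880·x^4 + 240192·x^5 + 331776·x^6 + 361728·x^7 + 82944·x^8 + 165888·x^9)·Dx^2 + (25 + 246·x + 1217·x^2 + 4128·x^3 + 10624·x^4 + 22080·x^5 + 34272·x^6 + 41472·x^7 + 43776·x^8 + 13824·x^9 + 20736·x^10)·Dx^3  (order 3).
h: a_k = 0, -36, 81, -120, 855/2, -8316/5, 22869/5, -11952, 5154273/140, -4050892/35, …
ICs: h(0) = 0, h′(0) = -36, h′′(0) = 162.

f: a_k = 0, 9, -27/2, 27, -243/4, 729/5, -729/2, 6561/7, -19683/8, 6561, …
g: a_k = 0, -2, 0, 8/3, 0, -32/5, 0, 128/7, 0, -512/9, …
h₀=f·g: eliminate ⇒ L₀, order ≤ 2·2.
h=h₀': d/dx-closure on L₀ ⇒ L.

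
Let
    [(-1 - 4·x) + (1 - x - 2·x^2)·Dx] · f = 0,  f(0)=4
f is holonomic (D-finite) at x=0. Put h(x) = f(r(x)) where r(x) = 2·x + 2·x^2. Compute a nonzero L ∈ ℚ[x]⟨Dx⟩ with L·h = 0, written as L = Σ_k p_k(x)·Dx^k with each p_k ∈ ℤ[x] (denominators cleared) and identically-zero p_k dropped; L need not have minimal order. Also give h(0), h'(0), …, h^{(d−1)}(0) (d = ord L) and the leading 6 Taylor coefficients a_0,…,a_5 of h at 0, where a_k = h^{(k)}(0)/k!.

f: a_k = 4, 4, 12, 20, 44, 84, …
Substitute x→r, Dx→(1/r')Dx; clear ⇒ L₀.
L = (2 + 20·x + 48·x^2 + 32·x^3) + (-1 + 2·x + 10·x^2 + 16·x^3 + 8·x^4)·Dx  (order 1).
h: a_k = 4, 8, 56, 256, 1232, 5984, …
ICs: h(0) = 4.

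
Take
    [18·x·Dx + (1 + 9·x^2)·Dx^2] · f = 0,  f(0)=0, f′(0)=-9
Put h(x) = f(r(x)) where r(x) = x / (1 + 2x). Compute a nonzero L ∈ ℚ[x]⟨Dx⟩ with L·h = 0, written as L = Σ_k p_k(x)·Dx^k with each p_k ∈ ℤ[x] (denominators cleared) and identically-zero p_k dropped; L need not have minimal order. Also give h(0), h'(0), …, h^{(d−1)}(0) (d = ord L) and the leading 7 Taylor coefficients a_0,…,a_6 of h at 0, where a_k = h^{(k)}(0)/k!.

f: a_k = 0, -9, 0, 27, 0, -729/5, 0, …
f∘r: x↦r, Dx↦Dx/r' in L_f ⇒ L₀.
L = (4 + 26·x)·Dx + (1 + 4·x + 13·x^2)·Dx^2  (order 2).
h: a_k = 0, -9, 18, -9, -90, 1791/5, -414, …
ICs: h(0) = 0, h′(0) = -9.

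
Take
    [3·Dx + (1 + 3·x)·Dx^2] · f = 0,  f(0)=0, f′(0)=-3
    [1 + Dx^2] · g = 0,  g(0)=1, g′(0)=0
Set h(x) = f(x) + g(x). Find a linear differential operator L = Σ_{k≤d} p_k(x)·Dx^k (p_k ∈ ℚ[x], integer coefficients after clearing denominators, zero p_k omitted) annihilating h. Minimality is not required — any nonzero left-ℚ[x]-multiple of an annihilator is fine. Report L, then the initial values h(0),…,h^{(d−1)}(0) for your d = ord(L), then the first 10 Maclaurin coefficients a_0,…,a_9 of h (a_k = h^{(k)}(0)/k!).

L = (165 + 18·x + 27·x^2)·Dx + (19 + 63·x + 27·x^2 + 27·x^3)·Dx^2 + (165 + 18·x + 27·x^2)·Dx^3 + (19 + 63·x + 27·x^2 + 27·x^3)·Dx^4  (order 4).
h: a_k = 1, -3, 4, -9, 487/24, -243/5, 87479/720, -2187/7, 33067441/40320, -2187, …
ICs: h(0) = 1, h′(0) = -3, h′′(0) = 8, h′′′(0) = -54.

f: a_k = 0, -3, 9/2, -9, 81/4, -243/5, 243/2, -2187/7, 6561/8, -2187, …
g: a_k = 1, 0, -1/2, 0, 1/24, 0, -1/720, 0, 1/40320, 0, …
f+g: L₀ = lclm(L_f,L_g), ord ≤ 2+2.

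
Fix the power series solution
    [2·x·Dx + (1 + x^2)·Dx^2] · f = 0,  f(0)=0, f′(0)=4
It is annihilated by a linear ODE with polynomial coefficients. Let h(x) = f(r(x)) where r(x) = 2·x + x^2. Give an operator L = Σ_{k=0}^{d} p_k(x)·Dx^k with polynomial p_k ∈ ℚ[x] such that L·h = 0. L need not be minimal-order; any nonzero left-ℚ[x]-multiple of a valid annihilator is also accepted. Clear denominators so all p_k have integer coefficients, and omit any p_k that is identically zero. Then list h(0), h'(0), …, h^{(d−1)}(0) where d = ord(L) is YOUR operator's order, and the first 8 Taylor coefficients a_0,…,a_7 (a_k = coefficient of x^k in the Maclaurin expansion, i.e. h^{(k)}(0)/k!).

L = (-1 + 8·x + 16·x^2 + 12·x^3 + 3·x^4)·Dx + (1 + x + 4·x^2 + 8·x^3 + 5·x^4 + x^5)·Dx^2  (order 2).
h: a_k = 0, 8, 4, -32/3, -16, 88/5, 188/3, -64/7, …
ICs: h(0) = 0, h′(0) = 8.

f: a_k = 0, 4, 0, -4/3, 0, 4/5, 0, -4/7, …
f∘r: x↦r, Dx↦Dx/r' in L_f ⇒ L₀.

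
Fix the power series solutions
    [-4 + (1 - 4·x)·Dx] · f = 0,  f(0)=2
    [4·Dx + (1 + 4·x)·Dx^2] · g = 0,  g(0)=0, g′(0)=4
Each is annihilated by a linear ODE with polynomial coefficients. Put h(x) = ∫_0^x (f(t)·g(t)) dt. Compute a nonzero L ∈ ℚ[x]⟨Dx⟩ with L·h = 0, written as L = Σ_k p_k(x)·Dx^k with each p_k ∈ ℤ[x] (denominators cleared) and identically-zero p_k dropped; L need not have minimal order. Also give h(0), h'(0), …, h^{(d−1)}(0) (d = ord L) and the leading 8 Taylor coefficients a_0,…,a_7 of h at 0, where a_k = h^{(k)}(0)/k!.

f: a_k = 2, 8, 32, 128, 512, 2048, 8192, 32768, …
g: a_k = 0, 4, -8, 64/3, -64, 1024/5, -2048/3, 16384/7, …
Product ⇒ symmetric product L₀, ord ≤ 2.
h=∫h₀ ⇒ L = L₀·Dx.
L = 16·Dx + (4 + 48·x)·Dx^2 + (-1 + 16·x^2)·Dx^3  (order 3).
h: a_k = 0, 0, 4, 16/3, 80/3, 896/15, 12032/45, 75776/105, …
ICs: h(0) = 0, h′(0) = 0, h′′(0) = 8.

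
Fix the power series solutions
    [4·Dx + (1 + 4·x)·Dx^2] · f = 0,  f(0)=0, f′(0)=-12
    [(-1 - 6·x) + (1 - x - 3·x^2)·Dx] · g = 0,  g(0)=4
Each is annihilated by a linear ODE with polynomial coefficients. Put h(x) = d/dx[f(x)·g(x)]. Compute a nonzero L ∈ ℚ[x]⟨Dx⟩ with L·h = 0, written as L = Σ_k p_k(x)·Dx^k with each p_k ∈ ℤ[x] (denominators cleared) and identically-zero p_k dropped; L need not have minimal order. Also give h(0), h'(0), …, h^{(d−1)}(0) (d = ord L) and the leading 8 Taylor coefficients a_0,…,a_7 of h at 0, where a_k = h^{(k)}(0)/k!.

L = (218 + 1080·x + 2592·x^2) + (-1 + 142·x + 1224·x^2 + 2016·x^3)·Dx + (-5 - 39·x - 37·x^2 + 228·x^3 + 288·x^4)·Dx^2  (order 2).
h: a_k = -48, 96, -1056, 2240, -14768, 207552/5, -1051024/5, 24928384/35, …
ICs: h(0) = -48, h′(0) = 96.

f: a_k = 0, -12, 24, -64, 192, -3072/5, 2048, -49152/7, …
g: a_k = 4, 4, 16, 28, 76, 160, 388, 868, …
h₀=f·g: eliminate ⇒ L₀, order ≤ 2·1.
h₀' ⇒ L via d/dx closure of L₀.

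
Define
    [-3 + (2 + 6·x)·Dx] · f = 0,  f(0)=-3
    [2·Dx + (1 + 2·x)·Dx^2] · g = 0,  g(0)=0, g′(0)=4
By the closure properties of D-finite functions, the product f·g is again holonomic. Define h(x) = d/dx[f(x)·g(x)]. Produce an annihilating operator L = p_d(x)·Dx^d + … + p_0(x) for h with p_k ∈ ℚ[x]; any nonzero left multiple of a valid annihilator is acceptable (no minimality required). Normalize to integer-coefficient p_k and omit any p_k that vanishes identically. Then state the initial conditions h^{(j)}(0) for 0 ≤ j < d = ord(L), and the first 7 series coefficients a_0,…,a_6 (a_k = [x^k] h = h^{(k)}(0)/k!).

f: a_k = -3, -9/2, 27/8, -81/16, 1215/128, -5103/256, 45927/1024, …
g: a_k = 0, 4, -4, 16/3, -8, 64/5, -64/3, …
Product ⇒ symmetric product L₀, ord ≤ 2.
h=h₀': d/dx-closure on L₀ ⇒ L.
L = (39 + 180·x + 108·x^2) + (116 + 756·x + 1512·x^2 + 864·x^3)·Dx + (20 + 184·x + 612·x^2 + 864·x^3 + 432·x^4)·Dx^2  (order 2).
h: a_k = -12, -12, 93/2, -135, 11811/32, -158691/160, 3402537/1280, …
ICs: h(0) = -12, h′(0) = -12.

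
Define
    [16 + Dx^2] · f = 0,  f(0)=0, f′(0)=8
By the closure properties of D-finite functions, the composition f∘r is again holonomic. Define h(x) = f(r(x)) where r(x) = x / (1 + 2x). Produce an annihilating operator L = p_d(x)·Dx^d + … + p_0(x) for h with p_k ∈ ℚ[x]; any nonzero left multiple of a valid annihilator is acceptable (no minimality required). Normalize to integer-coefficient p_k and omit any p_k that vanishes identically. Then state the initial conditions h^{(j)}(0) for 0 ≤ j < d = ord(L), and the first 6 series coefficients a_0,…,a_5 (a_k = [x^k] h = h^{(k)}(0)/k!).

L = 16 + (4 + 24·x + 48·x^2 + 32·x^3)·Dx + (1 + 8·x + 24·x^2 + 32·x^3 + 16·x^4)·Dx^2  (order 2).
h: a_k = 0, 8, -16, 32/3, 64, -5504/15, …
ICs: h(0) = 0, h′(0) = 8.

f: a_k = 0, 8, 0, -64/3, 0, 256/15, …
L₀ from L_f via x↦r, Dx↦r'^{-1}Dx.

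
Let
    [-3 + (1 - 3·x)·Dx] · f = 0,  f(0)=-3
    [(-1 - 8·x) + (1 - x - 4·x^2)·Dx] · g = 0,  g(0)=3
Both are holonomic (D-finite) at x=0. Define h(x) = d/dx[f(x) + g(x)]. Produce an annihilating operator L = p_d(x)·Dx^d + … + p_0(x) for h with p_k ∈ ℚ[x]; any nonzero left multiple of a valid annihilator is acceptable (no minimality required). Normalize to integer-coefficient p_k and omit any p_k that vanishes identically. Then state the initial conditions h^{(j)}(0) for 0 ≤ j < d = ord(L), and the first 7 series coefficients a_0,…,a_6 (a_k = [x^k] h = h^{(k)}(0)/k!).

f: a_k = -3, -9, -27, -81, -243, -729, -2187, …
g: a_k = 3, 3, 15, 27, 87, 195, 543, …
h₀=f+g: left-lcm gives L₀, ord ≤ 2.
h=h₀': d/dx-closure on L₀ ⇒ L.
L = (54 - 288·x + 1728·x^2 - 2304·x^3 + 1728·x^4) + (-42·x - 144·x^2 + 1248·x^3 - 2088·x^4 + 1728·x^5)·Dx + (-1 + 16·x - 71·x^2 + 96·x^3 + 72·x^4 - 312·x^5 + 288·x^6)·Dx^2  (order 2).
h: a_k = -6, -24, -162, -624, -2670, -9864, -36666, …
ICs: h(0) = -6, h′(0) = -24.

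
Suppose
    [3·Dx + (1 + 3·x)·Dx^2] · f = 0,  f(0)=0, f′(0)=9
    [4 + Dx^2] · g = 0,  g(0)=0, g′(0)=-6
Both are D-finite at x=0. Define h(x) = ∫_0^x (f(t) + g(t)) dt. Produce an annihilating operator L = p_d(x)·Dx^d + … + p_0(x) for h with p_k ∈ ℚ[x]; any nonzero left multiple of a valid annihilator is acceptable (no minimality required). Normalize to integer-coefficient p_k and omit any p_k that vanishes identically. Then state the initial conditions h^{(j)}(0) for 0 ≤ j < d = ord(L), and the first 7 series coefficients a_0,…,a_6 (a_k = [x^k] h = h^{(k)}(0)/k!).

f: a_k = 0, 9, -27/2, 27, -243/4, 729/5, -729/2, …
g: a_k = 0, -6, 0, 4, 0, -4/5, 0, …
f+g: L₀ = lclm(L_f,L_g), ord ≤ 2+2.
∫: right-multiply L₀ by Dx.
L = (348 + 144·x + 216·x^2)·Dx^2 + (44 + 180·x + 216·x^2 + 216·x^3)·Dx^3 + (87 + 36·x + 54·x^2)·Dx^4 + (11 + 45·x + 54·x^2 + 54·x^3)·Dx^5  (order 5).
h: a_k = 0, 0, 3/2, -9/2, 31/4, -243/20, 145/6, …
ICs: h(0) = 0, h′(0) = 0, h′′(0) = 3, h′′′(0) = -27, h′′′′(0) = 186.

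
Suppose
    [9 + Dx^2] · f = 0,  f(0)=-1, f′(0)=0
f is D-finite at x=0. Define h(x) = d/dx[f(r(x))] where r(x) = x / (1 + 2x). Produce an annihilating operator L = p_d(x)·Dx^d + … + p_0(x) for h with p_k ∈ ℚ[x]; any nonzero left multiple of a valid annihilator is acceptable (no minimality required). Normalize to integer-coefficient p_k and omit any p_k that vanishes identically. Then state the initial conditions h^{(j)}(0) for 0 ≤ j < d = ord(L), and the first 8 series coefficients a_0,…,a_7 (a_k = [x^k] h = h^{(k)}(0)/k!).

f: a_k = -1, 0, 9/2, 0, -27/8, 0, 81/80, 0, …
Change of var in L_f (x↦r) gives L₀.
Differentiate: ansatz ord ≤ ord L₀ ⇒ L.
L = (33 + 96·x + 96·x^2) + (12 + 72·x + 144·x^2 + 96·x^3)·Dx + (1 + 8·x + 24·x^2 + 32·x^3 + 16·x^4)·Dx^2  (order 2).
h: a_k = 0, 9, -54, 405/2, -585, 54243/40, -47061/20, 188955/112, …
ICs: h(0) = 0, h′(0) = 9.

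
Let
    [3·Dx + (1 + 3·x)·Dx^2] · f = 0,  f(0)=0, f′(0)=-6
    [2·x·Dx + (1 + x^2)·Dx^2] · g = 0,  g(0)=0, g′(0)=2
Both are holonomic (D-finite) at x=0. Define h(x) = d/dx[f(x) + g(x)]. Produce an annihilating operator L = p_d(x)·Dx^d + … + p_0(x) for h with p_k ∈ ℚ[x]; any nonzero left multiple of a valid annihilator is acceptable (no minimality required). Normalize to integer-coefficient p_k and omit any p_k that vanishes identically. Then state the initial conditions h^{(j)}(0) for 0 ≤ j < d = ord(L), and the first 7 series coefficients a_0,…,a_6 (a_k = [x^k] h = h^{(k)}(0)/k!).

L = (-6 - 54·x + 18·x^2 + 18·x^3) + (-20 - 12·x - 48·x^2 + 36·x^3 + 36·x^4)·Dx + (-3 - 7·x + 6·x^2 + 2·x^3 + 9·x^4 + 9·x^5)·Dx^2  (order 2).
h: a_k = -4, 18, -56, 162, -484, 1458, -4376, …
ICs: h(0) = -4, h′(0) = 18.

f: a_k = 0, -6, 9, -18, 81/2, -486/5, 243, …
g: a_k = 0, 2, 0, -2/3, 0, 2/5, 0, …
L₀ := lclm(L_f,L_g); ord L₀ ≤ 2+2.
Differentiate: ansatz ord ≤ ord L₀ ⇒ L.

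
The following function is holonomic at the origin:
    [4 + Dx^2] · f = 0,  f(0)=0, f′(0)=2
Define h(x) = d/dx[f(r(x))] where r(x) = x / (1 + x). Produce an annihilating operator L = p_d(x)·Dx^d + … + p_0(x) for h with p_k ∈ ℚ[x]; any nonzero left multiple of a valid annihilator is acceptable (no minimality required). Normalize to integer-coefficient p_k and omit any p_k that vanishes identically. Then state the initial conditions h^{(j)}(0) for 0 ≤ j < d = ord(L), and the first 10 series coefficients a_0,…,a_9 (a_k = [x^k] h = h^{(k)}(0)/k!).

f: a_k = 0, 2, 0, -4/3, 0, 4/15, 0, -8/315, 0, 4/2835, …
f∘r: x↦r, Dx↦Dx/r' in L_f ⇒ L₀.
h₀' ⇒ L via d/dx closure of L₀.
L = (10 + 12·x + 6·x^2) + (6 + 18·x + 18·x^2 + 6·x^3)·Dx + (1 + 4·x + 6·x^2 + 4·x^3 + x^4)·Dx^2  (order 2).
h: a_k = 2, -4, 2, 8, -86/3, 60, -4418/45, 6064/45, -49262/315, 9148/63, …
ICs: h(0) = 2, h′(0) = -4.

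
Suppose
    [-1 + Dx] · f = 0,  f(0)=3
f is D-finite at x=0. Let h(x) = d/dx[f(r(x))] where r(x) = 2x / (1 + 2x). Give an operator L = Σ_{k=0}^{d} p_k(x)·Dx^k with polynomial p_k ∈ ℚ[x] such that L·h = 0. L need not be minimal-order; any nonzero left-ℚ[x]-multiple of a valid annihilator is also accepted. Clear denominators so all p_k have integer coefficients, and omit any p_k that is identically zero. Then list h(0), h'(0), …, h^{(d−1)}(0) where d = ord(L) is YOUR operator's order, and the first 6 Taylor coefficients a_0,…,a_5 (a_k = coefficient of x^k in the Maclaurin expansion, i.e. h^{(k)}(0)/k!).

f: a_k = 3, 3, 3/2, 1/2, 1/8, 1/40, …
Change of var in L_f (x↦r) gives L₀.
Derive L from L₀ (diff closure).
L = (-2 - 8·x) + (-1 - 4·x - 4·x^2)·Dx  (order 1).
h: a_k = 6, -12, 12, 8, -76, 1208/5, …
ICs: h(0) = 6.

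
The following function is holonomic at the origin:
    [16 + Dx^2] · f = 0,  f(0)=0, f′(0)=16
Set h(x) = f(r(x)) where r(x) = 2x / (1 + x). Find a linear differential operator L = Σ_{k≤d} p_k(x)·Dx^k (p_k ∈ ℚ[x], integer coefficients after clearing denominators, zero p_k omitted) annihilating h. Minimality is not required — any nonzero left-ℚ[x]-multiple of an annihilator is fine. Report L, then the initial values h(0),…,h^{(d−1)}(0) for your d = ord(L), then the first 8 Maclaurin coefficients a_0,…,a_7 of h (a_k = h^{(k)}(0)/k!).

f: a_k = 0, 16, 0, -128/3, 0, 512/15, 0, -4096/315, …
Substitute x→r, Dx→(1/r')Dx; clear ⇒ L₀.
L = 64 + (2 + 6·x + 6·x^2 + 2·x^3)·Dx + (1 + 4·x + 6·x^2 + 4·x^3 + x^4)·Dx^2  (order 2).
h: a_k = 0, 32, -32, -928/3, 992, -13856/15, -2080, 3033952/315, …
ICs: h(0) = 0, h′(0) = 32.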